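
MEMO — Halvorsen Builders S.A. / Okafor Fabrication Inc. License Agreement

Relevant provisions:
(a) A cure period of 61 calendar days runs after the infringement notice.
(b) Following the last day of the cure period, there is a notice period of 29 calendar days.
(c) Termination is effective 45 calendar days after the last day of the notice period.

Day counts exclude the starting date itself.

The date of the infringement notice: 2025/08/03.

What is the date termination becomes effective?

Adding 61 calendar days to 2025/08/03 gives 2025/10/03, which is the last day of the cure period.
The last day of the notice period: 29 calendar days after 2025/10/03 is 2025/11/01.
Adding 45 calendar days to 2025/11/01 gives 2025/12/16, which is the date termination becomes effective.

2025/12/16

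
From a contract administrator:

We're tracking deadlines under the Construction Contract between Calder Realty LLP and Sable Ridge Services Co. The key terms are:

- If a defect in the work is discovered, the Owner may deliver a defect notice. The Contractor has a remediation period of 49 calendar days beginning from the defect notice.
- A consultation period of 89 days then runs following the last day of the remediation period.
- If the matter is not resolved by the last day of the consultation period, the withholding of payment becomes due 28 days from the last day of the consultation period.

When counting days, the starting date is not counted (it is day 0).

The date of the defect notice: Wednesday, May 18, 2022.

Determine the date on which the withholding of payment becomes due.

Adding 49 calendar days to May 18, 2022 gives July 6, 2022, which is the last day of the remediation period.
The last day of the consultation period: 89 calendar days after July 6, 2022 is October 3, 2022.
Adding 28 calendar days to October 3, 2022 gives October 31, 2022, which is the date on which the withholding of payment becomes due.

October 31, 2022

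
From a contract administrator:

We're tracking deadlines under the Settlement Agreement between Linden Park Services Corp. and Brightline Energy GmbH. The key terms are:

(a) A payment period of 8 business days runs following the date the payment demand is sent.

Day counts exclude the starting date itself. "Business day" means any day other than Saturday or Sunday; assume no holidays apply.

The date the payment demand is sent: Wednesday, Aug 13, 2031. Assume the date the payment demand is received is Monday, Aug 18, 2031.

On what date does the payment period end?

Aug 25, 2031

From Wednesday, Aug 13, 2031, 8 business days (Aug 14, Aug 15, Aug 18, Aug 19, Aug 20, Aug 21, Aug 22, Aug 25, skipping weekends) brings us to Monday, Aug 25, 2031, which is the last day of the payment period.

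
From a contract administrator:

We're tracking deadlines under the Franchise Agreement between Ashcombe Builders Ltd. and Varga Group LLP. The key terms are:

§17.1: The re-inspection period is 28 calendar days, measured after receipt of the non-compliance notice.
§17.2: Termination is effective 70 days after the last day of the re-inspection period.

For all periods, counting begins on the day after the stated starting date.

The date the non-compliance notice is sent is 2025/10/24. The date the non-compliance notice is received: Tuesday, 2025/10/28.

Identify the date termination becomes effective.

The last day of the re-inspection period: 2025/10/28 + 28 days = 2025/11/25.
The date termination becomes effective: 70 calendar days after 2025/11/25 is 2026/02/03.

2026/02/03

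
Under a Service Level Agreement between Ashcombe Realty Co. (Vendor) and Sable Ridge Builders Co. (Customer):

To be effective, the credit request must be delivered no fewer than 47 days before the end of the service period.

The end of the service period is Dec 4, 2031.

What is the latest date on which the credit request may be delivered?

Dec 4, 2031 minus 47 days is Oct 18, 2031.

Oct 18, 2031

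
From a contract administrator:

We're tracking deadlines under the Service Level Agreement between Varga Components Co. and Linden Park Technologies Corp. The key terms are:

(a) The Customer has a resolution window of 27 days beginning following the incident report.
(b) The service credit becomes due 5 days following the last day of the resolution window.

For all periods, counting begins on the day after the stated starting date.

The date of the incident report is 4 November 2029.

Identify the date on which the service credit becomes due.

6 December 2029

Adding 27 calendar days to 4 November 2029 gives 1 December 2029, which is the last day of the resolution window.
The date on which the service credit becomes due: 1 December 2029 + 5 days = 6 December 2029.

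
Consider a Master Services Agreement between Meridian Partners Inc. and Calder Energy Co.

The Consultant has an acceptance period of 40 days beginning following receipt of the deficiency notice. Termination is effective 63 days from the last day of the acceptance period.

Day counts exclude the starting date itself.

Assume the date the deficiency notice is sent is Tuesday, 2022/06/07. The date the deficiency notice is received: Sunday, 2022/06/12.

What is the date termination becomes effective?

2022/09/23

The last day of the acceptance period: 2022/06/12 + 40 days = 2022/07/22.
The date termination becomes effective: 2022/07/22 + 63 days = 2022/09/23.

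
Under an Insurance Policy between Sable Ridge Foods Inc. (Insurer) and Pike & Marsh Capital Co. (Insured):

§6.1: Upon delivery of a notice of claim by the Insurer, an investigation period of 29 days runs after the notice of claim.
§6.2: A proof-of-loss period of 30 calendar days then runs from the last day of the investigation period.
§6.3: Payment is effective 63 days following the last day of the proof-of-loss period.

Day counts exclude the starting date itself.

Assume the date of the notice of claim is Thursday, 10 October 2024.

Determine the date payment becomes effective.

The last day of the investigation period: 10 October 2024 + 29 days = 8 November 2024.
The last day of the proof-of-loss period: 8 November 2024 + 30 days = 8 December 2024.
The date payment becomes effective: 8 December 2024 + 63 days = 9 February 2025.

9 February 2025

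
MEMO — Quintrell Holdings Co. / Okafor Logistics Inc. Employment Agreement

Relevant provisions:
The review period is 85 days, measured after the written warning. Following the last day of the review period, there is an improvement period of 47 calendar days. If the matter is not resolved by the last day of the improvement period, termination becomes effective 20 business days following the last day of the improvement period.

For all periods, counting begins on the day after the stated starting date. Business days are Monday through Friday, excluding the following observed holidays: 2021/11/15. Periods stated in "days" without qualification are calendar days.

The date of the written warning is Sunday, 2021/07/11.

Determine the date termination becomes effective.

The last day of the review period: 2021/07/11 + 85 days = 2021/10/04.
The last day of the improvement period: 47 calendar days after 2021/10/04 is 2021/11/20.
From Saturday, 2021/11/20, 20 business days (Nov 22, Nov 23, Nov 24, Nov 25, …, Dec 15, Dec 16, Dec 17, skipping weekends) brings us to Friday, 2021/12/17, which is the date termination becomes effective.

2021/12/17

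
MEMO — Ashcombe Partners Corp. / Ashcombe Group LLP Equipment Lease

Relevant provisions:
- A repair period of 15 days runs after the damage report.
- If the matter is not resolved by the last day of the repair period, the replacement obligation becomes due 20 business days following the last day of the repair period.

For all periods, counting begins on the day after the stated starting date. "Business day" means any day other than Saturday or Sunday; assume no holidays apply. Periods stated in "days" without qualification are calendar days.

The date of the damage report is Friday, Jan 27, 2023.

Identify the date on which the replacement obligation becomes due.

Adding 15 calendar days to Jan 27, 2023 gives Feb 11, 2023, which is the last day of the repair period.
The date on which the replacement obligation becomes due: 20 business days after Saturday, Feb 11, 2023, skipping weekends — Feb 13, Feb 14, Feb 15, Feb 16, …, Mar 8, Mar 9, Mar 10 — lands on Friday, Mar 10, 2023.

Mar 10, 2023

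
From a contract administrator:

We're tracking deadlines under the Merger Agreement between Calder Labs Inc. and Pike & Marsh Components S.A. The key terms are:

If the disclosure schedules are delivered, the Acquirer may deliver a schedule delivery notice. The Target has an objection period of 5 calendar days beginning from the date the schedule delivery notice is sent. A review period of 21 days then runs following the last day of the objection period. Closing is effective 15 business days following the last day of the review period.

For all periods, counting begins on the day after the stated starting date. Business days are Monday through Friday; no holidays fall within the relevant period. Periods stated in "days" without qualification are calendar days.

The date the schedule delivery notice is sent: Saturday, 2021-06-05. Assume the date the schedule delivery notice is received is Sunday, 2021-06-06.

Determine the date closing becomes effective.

The last day of the objection period: 2021-06-05 + 5 days = 2021-06-10.
Adding 21 calendar days to 2021-06-10 gives 2021-07-01, which is the last day of the review period.
From Thursday, 2021-07-01, 15 business days (Jul 2, Jul 5, Jul 6, Jul 7, …, Jul 20, Jul 21, Jul 22, skipping weekends) brings us to Thursday, 2021-07-22, which is the date closing becomes effective.

2021-07-22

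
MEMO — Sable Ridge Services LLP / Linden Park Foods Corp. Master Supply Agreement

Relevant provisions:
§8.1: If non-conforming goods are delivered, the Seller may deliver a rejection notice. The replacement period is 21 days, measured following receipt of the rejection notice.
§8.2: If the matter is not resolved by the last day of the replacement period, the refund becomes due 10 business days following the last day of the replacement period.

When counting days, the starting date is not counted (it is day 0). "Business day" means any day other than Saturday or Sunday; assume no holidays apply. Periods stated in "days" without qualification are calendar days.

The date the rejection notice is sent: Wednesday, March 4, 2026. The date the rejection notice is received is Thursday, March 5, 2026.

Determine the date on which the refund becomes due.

April 9, 2026

The last day of the replacement period: 21 calendar days after March 5, 2026 is March 26, 2026.
The date on which the refund becomes due: counting 10 business days from Thursday, March 26, 2026 (Mar 27, Mar 30, Mar 31, Apr 1, Apr 2, Apr 3, Apr 6, Apr 7, Apr 8, Apr 9, skipping weekends) reaches Thursday, April 9, 2026.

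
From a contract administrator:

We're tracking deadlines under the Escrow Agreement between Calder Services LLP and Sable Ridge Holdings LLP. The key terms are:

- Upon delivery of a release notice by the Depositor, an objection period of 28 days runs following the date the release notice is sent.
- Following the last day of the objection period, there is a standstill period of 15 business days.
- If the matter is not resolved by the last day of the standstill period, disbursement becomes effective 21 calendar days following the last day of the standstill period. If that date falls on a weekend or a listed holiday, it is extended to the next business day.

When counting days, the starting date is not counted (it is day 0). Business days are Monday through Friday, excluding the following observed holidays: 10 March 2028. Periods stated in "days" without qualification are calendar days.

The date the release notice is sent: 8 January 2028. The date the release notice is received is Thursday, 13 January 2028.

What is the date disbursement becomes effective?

Adding 28 calendar days to 8 January 2028 gives 5 February 2028, which is the last day of the objection period.
From Saturday, 5 February 2028, 15 business days (Feb 7, Feb 8, Feb 9, Feb 10, …, Feb 23, Feb 24, Feb 25, skipping weekends) brings us to Friday, 25 February 2028, which is the last day of the standstill period.
The date disbursement becomes effective: 21 calendar days after 25 February 2028 is 17 March 2028. 17 March 2028 is a Friday and is not a listed holiday, so no roll-forward applies.

17 March 2028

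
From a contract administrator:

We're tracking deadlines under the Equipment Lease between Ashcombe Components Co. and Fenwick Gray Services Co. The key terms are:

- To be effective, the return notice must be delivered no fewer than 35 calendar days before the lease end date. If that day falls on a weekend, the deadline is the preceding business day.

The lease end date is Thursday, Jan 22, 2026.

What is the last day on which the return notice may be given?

Jan 22, 2026 minus 35 days is Dec 18, 2025. That is a Thursday, so no adjustment is needed.

Dec 18, 2025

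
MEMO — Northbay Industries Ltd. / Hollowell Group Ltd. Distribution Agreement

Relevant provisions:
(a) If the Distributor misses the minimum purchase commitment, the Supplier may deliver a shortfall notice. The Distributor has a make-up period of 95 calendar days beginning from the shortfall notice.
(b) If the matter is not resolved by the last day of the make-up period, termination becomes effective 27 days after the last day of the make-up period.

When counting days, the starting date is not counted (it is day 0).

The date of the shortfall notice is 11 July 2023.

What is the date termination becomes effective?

The last day of the make-up period: 95 calendar days after 11 July 2023 is 14 October 2023.
Adding 27 calendar days to 14 October 2023 gives 10 November 2023, which is the date termination becomes effective.

10 November 2023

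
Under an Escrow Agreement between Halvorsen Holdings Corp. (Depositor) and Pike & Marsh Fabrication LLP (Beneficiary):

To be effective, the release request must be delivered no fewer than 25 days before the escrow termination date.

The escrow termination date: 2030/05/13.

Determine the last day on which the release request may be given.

2030/05/13 minus 25 days is 2030/04/18.

2030/04/18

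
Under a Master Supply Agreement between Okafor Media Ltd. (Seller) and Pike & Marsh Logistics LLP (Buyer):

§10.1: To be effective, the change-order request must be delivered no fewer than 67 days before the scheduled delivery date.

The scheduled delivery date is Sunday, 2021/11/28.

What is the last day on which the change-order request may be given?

Counting back 67 calendar days from 2021/11/28 gives 2021/09/22.

2021/09/22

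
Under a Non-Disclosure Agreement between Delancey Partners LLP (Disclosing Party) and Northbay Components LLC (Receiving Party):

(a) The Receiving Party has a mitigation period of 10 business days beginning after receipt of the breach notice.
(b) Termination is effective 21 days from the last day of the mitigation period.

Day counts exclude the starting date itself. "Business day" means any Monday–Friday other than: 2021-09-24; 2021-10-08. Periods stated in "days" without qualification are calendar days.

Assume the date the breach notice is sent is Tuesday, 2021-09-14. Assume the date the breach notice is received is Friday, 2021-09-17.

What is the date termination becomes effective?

The last day of the mitigation period: 10 business days after Friday, 2021-09-17, skipping weekends and the listed holiday on Sep 24 — Sep 20, Sep 21, Sep 22, Sep 23, Sep 27, Sep 28, Sep 29, Sep 30, Oct 1, Oct 4 — lands on Monday, 2021-10-04.
Adding 21 calendar days to 2021-10-04 gives 2021-10-25, which is the date termination becomes effective.

2021-10-25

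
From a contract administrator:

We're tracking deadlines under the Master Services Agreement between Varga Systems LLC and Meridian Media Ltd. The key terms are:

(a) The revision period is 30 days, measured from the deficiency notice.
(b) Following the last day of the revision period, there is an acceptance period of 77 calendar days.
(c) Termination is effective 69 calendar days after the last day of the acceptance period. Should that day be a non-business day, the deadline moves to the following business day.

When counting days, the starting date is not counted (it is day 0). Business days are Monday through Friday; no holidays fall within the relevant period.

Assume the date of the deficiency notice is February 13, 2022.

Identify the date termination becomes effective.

Adding 30 calendar days to February 13, 2022 gives March 15, 2022, which is the last day of the revision period.
The last day of the acceptance period: 77 calendar days after March 15, 2022 is May 31, 2022.
The date termination becomes effective: 69 calendar days after May 31, 2022 is August 8, 2022. August 8, 2022 is a Monday, so no roll-forward applies.

August 8, 2022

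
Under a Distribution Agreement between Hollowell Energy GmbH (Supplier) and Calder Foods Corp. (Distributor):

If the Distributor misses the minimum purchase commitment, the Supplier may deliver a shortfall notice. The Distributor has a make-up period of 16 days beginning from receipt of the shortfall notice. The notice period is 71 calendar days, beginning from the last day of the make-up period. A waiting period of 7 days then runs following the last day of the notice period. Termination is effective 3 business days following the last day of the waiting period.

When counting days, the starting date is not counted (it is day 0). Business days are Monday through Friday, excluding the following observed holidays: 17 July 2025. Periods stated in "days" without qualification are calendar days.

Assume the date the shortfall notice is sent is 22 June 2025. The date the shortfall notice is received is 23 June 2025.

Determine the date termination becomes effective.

The last day of the make-up period: 16 calendar days after 23 June 2025 is 9 July 2025.
The last day of the notice period: 9 July 2025 + 71 days = 18 September 2025.
The last day of the waiting period: 18 September 2025 + 7 days = 25 September 2025.
The date termination becomes effective: counting 3 business days from Thursday, 25 September 2025 (Sep 26, Sep 29, Sep 30, skipping weekends) reaches Tuesday, 30 September 2025.

30 September 2025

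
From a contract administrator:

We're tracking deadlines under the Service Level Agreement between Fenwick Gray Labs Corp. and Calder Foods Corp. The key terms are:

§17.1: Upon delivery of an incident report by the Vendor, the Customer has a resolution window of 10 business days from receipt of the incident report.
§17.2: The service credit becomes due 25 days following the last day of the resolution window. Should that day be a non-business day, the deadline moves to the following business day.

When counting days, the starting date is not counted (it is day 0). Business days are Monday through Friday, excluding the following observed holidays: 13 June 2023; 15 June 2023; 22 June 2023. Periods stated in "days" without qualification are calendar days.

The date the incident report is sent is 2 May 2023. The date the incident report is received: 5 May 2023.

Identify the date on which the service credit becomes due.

14 June 2023

From Friday, 5 May 2023, 10 business days (May 8, May 9, May 10, May 11, May 12, May 15, May 16, May 17, May 18, May 19, skipping weekends) brings us to Friday, 19 May 2023, which is the last day of the resolution window.
The date on which the service credit becomes due: 25 calendar days after 19 May 2023 is 13 June 2023. That falls on Tuesday, a listed holiday, so it rolls to the next business day, Wednesday, 14 June 2023.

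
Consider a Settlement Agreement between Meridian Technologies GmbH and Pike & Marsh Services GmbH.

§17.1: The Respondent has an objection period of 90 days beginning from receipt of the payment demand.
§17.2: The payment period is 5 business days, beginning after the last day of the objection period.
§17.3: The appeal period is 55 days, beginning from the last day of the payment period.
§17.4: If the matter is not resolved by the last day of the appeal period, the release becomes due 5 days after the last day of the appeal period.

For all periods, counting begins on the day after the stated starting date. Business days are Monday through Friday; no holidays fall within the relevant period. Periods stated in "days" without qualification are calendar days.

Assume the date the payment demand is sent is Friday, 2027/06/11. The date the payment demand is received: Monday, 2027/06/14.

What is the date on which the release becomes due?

2027/11/16

The last day of the objection period: 90 calendar days after 2027/06/14 is 2027/09/12.
The last day of the payment period: counting 5 business days from Sunday, 2027/09/12 (Sep 13, Sep 14, Sep 15, Sep 16, Sep 17, skipping weekends) reaches Friday, 2027/09/17.
The last day of the appeal period: 2027/09/17 + 55 days = 2027/11/11.
Adding 5 calendar days to 2027/11/11 gives 2027/11/16, which is the date on which the release becomes due.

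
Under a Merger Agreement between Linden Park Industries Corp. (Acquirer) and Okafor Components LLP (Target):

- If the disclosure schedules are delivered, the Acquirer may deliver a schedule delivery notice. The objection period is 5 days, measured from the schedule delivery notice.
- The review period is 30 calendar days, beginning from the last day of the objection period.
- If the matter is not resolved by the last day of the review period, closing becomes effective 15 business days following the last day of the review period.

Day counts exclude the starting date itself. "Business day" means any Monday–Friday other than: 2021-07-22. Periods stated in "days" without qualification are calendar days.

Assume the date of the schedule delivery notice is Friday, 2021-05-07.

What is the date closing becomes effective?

2021-07-02

The last day of the objection period: 5 calendar days after 2021-05-07 is 2021-05-12.
The last day of the review period: 2021-05-12 + 30 days = 2021-06-11.
The date closing becomes effective: counting 15 business days from Friday, 2021-06-11 (Jun 14, Jun 15, Jun 16, Jun 17, …, Jun 30, Jul 1, Jul 2, skipping weekends) reaches Friday, 2021-07-02.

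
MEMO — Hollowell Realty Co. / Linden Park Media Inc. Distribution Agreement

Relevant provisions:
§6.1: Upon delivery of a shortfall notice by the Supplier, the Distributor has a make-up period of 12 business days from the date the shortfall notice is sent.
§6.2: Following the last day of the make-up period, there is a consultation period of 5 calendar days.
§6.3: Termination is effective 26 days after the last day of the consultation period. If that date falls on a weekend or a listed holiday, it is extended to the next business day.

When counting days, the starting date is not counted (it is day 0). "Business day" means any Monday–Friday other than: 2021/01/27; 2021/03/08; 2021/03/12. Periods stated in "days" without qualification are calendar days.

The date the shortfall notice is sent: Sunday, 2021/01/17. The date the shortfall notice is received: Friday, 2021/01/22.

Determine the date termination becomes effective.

From Sunday, 2021/01/17, 12 business days (Jan 18, Jan 19, Jan 20, Jan 21, …, Feb 1, Feb 2, Feb 3, skipping weekends and the listed holiday on Jan 27) brings us to Wednesday, 2021/02/03, which is the last day of the make-up period.
The last day of the consultation period: 5 calendar days after 2021/02/03 is 2021/02/08.
Adding 26 calendar days to 2021/02/08 gives 2021/03/06, which is the date termination becomes effective. That falls on a Saturday, so it rolls to the next business day, Tuesday, 2021/03/09.

2021/03/09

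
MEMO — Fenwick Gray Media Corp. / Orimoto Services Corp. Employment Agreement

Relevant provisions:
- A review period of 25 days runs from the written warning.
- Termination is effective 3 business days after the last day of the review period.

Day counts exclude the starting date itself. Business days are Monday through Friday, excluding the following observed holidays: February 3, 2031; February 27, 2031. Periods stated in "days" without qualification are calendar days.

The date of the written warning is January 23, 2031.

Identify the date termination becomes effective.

February 20, 2031

Adding 25 calendar days to January 23, 2031 gives February 17, 2031, which is the last day of the review period.
From Monday, February 17, 2031, 3 business days (Feb 18, Feb 19, Feb 20, skipping weekends) brings us to Thursday, February 20, 2031, which is the date termination becomes effective.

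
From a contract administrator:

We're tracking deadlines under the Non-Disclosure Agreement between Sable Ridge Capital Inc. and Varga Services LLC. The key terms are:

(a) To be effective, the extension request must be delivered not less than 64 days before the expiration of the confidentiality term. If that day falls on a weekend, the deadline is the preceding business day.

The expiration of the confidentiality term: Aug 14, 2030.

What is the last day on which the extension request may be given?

Aug 14, 2030 minus 64 days is Jun 11, 2030. That is a Tuesday, so no adjustment is needed.

Jun 11, 2030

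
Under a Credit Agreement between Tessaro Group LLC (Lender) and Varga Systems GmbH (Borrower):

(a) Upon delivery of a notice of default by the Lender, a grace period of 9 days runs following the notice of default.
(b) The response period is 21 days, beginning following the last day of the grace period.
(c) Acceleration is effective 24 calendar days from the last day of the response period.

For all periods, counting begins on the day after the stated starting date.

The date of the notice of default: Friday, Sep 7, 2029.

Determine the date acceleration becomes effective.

Oct 31, 2029

The last day of the grace period: 9 calendar days after Sep 7, 2029 is Sep 16, 2029.
Adding 21 calendar days to Sep 16, 2029 gives Oct 7, 2029, which is the last day of the response period.
Adding 24 calendar days to Oct 7, 2029 gives Oct 31, 2029, which is the date acceleration becomes effective.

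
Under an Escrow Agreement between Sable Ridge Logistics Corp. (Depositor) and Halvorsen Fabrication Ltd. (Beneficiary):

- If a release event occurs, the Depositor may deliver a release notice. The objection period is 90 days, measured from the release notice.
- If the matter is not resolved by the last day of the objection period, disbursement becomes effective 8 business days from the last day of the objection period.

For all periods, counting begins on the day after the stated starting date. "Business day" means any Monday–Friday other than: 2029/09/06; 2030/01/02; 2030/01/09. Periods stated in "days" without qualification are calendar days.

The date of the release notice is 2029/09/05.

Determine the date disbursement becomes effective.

The last day of the objection period: 2029/09/05 + 90 days = 2029/12/04.
From Tuesday, 2029/12/04, 8 business days (Dec 5, Dec 6, Dec 7, Dec 10, Dec 11, Dec 12, Dec 13, Dec 14, skipping weekends) brings us to Friday, 2029/12/14, which is the date disbursement becomes effective.

2029/12/14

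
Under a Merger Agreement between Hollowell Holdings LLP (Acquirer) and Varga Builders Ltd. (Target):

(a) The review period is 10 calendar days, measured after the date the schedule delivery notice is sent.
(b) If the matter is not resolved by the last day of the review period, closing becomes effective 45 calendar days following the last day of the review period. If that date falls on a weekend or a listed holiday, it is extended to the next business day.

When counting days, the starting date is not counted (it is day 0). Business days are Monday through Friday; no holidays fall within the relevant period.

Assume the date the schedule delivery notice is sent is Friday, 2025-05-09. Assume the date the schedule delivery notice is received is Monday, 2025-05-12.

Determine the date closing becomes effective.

The last day of the review period: 2025-05-09 + 10 days = 2025-05-19.
The date closing becomes effective: 45 calendar days after 2025-05-19 is 2025-07-03. 2025-07-03 is a Thursday, so no roll-forward applies.

2025-07-03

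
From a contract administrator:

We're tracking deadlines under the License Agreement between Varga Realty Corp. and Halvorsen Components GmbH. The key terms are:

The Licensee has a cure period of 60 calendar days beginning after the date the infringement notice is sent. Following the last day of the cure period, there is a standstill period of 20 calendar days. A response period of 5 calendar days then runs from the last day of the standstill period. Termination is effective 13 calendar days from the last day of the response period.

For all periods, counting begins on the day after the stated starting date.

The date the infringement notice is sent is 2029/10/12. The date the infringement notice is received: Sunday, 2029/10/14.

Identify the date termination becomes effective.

The last day of the cure period: 2029/10/12 + 60 days = 2029/12/11.
The last day of the standstill period: 20 calendar days after 2029/12/11 is 2029/12/31.
The last day of the response period: 5 calendar days after 2029/12/31 is 2030/01/05.
The date termination becomes effective: 13 calendar days after 2030/01/05 is 2030/01/18.

2030/01/18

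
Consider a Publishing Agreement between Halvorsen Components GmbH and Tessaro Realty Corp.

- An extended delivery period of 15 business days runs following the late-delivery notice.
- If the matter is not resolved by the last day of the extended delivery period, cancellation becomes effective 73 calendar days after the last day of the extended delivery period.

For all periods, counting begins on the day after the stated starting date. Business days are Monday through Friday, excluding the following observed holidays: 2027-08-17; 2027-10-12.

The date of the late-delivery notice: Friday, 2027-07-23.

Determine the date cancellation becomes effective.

The last day of the extended delivery period: counting 15 business days from Friday, 2027-07-23 (Jul 26, Jul 27, Jul 28, Jul 29, …, Aug 11, Aug 12, Aug 13, skipping weekends) reaches Friday, 2027-08-13.
The date cancellation becomes effective: 2027-08-13 + 73 days = 2027-10-25.

2027-10-25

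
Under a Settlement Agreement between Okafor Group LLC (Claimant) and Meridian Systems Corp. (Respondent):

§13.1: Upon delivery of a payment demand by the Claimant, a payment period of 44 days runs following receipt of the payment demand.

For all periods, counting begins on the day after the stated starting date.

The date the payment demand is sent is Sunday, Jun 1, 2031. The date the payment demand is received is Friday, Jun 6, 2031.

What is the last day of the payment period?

Jul 20, 2031

The last day of the payment period: 44 calendar days after Jun 6, 2031 is Jul 20, 2031.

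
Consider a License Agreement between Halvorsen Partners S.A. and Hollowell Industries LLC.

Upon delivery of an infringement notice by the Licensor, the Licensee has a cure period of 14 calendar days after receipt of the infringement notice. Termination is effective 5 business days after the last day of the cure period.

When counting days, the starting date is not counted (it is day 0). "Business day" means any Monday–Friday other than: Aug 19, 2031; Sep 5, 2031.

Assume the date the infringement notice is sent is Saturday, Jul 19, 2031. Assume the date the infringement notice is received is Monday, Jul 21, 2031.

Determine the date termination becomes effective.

Aug 11, 2031

The last day of the cure period: Jul 21, 2031 + 14 days = Aug 4, 2031.
The date termination becomes effective: counting 5 business days from Monday, Aug 4, 2031 (Aug 5, Aug 6, Aug 7, Aug 8, Aug 11, skipping weekends) reaches Monday, Aug 11, 2031.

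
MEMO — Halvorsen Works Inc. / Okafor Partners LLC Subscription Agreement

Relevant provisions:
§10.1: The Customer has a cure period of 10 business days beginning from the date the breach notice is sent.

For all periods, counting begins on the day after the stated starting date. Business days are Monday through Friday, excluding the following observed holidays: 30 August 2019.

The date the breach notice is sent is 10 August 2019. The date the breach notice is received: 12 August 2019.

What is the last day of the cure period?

23 August 2019

The last day of the cure period: counting 10 business days from Saturday, 10 August 2019 (Aug 12, Aug 13, Aug 14, Aug 15, Aug 16, Aug 19, Aug 20, Aug 21, Aug 22, Aug 23, skipping weekends) reaches Friday, 23 August 2019.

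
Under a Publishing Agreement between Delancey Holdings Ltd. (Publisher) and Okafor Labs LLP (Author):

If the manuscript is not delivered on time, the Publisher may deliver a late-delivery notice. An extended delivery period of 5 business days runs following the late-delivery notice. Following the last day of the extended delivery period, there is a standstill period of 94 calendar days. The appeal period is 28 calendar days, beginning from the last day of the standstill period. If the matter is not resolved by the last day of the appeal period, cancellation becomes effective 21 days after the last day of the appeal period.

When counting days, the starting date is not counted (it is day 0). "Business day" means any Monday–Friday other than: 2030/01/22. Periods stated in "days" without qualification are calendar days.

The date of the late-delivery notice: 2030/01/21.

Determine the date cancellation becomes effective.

From Monday, 2030/01/21, 5 business days (Jan 23, Jan 24, Jan 25, Jan 28, Jan 29, skipping weekends and the listed holiday on Jan 22) brings us to Tuesday, 2030/01/29, which is the last day of the extended delivery period.
The last day of the standstill period: 2030/01/29 + 94 days = 2030/05/03.
The last day of the appeal period: 2030/05/03 + 28 days = 2030/05/31.
The date cancellation becomes effective: 21 calendar days after 2030/05/31 is 2030/06/21.

2030/06/21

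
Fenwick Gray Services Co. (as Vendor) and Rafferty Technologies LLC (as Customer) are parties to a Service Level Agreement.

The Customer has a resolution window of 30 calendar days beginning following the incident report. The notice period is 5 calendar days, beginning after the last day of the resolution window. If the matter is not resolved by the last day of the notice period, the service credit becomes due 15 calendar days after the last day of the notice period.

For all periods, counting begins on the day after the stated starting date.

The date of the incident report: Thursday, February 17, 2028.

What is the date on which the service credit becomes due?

Adding 30 calendar days to February 17, 2028 gives March 18, 2028, which is the last day of the resolution window.
Adding 5 calendar days to March 18, 2028 gives March 23, 2028, which is the last day of the notice period.
Adding 15 calendar days to March 23, 2028 gives April 7, 2028, which is the date on which the service credit becomes due.

April 7, 2028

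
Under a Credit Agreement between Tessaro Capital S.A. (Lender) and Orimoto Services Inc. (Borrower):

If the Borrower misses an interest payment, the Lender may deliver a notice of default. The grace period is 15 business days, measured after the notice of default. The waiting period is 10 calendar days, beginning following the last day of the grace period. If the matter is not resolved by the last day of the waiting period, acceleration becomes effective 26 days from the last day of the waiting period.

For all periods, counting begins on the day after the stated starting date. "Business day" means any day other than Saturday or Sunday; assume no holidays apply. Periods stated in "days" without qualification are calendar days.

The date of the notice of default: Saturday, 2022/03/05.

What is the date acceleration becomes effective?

The last day of the grace period: 15 business days after Saturday, 2022/03/05, skipping weekends — Mar 7, Mar 8, Mar 9, Mar 10, …, Mar 23, Mar 24, Mar 25 — lands on Friday, 2022/03/25.
Adding 10 calendar days to 2022/03/25 gives 2022/04/04, which is the last day of the waiting period.
The date acceleration becomes effective: 26 calendar days after 2022/04/04 is 2022/04/30.

2022/04/30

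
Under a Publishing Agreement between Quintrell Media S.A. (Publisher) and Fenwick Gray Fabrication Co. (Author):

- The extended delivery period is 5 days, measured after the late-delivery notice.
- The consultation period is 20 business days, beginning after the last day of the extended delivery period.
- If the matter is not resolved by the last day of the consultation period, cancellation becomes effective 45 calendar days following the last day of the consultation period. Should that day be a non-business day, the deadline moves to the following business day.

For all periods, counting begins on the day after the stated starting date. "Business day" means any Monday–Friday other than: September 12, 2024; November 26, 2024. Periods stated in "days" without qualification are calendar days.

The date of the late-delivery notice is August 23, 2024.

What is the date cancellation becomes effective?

November 11, 2024

Adding 5 calendar days to August 23, 2024 gives August 28, 2024, which is the last day of the extended delivery period.
From Wednesday, August 28, 2024, 20 business days (Aug 29, Aug 30, Sep 2, Sep 3, …, Sep 24, Sep 25, Sep 26, skipping weekends and the listed holiday on Sep 12) brings us to Thursday, September 26, 2024, which is the last day of the consultation period.
Adding 45 calendar days to September 26, 2024 gives November 10, 2024, which is the date cancellation becomes effective. That falls on a Sunday, so it rolls to the next business day, Monday, November 11, 2024.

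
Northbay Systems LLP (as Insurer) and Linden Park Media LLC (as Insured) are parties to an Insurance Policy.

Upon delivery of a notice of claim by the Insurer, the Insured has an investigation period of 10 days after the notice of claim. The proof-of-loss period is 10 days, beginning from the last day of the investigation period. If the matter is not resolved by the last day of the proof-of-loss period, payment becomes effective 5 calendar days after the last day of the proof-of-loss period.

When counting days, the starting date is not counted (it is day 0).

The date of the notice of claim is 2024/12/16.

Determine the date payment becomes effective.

The last day of the investigation period: 10 calendar days after 2024/12/16 is 2024/12/26.
The last day of the proof-of-loss period: 2024/12/26 + 10 days = 2025/01/05.
Adding 5 calendar days to 2025/01/05 gives 2025/01/10, which is the date payment becomes effective.

2025/01/10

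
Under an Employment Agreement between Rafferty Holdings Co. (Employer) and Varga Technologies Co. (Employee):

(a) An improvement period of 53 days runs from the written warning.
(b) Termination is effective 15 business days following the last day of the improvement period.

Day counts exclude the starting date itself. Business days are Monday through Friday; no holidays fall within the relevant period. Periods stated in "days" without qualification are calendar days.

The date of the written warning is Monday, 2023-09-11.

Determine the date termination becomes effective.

2023-11-24

The last day of the improvement period: 2023-09-11 + 53 days = 2023-11-03.
The date termination becomes effective: 15 business days after Friday, 2023-11-03, skipping weekends — Nov 6, Nov 7, Nov 8, Nov 9, …, Nov 22, Nov 23, Nov 24 — lands on Friday, 2023-11-24.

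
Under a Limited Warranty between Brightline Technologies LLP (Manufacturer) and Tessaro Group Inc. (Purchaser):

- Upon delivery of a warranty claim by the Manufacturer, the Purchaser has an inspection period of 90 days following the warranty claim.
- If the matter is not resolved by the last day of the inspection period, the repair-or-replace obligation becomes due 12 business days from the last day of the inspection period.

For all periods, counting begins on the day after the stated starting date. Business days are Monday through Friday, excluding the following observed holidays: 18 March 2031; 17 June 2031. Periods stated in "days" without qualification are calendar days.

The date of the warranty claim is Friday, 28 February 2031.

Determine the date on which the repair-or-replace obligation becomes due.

The last day of the inspection period: 90 calendar days after 28 February 2031 is 29 May 2031.
From Thursday, 29 May 2031, 12 business days (May 30, Jun 2, Jun 3, Jun 4, …, Jun 12, Jun 13, Jun 16, skipping weekends) brings us to Monday, 16 June 2031, which is the date on which the repair-or-replace obligation becomes due.

16 June 2031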